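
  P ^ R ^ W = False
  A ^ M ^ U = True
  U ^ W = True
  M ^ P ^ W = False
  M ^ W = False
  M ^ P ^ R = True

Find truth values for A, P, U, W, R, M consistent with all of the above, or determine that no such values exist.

The formula is unsatisfiable.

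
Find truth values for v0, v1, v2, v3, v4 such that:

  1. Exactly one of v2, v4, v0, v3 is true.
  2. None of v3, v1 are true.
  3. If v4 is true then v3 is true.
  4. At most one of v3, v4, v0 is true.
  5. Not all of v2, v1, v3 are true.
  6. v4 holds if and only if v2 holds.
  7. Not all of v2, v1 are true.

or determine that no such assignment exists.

v0: True, v1: False, v2: False, v3: False, v4: False

  (1) {v2, v4, v0, v3}: 1 true — exactly one ✓
  (2) {v3, v1}: 0 true — none ✓
  (3) v4=F ⇒ v3: vacuous ✓
  (4) {v3, v4, v0}: 1 true — at most one ✓
  (5) {v2, v1, v3}: 0/3 true — not all ✓
  (6) v4=F, v2=F — same ✓
  (7) {v2, v1}: 0/2 true — not all ✓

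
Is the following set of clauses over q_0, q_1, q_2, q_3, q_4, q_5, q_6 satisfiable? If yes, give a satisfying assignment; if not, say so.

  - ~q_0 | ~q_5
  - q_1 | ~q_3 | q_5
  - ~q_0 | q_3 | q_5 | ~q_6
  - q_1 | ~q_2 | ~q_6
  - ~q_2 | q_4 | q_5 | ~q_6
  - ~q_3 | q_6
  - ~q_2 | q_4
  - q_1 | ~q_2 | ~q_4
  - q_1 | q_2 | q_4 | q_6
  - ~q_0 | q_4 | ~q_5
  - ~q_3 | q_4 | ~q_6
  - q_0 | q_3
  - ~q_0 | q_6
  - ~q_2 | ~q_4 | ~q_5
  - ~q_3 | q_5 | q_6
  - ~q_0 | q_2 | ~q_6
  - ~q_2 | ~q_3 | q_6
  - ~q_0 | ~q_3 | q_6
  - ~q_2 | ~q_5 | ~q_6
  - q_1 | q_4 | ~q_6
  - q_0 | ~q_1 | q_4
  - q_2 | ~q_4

Set q_0 = True.
  then (~q_0 | ~q_5) forces q_5 = False.
  then (~q_0 | q_6) forces q_6 = True.
  then (~q_0 | q_2 | ~q_6) forces q_2 = True.
  then (~q_0 | q_3 | q_5 | ~q_6) forces q_3 = True.
  then (q_1 | ~q_2 | ~q_6) forces q_1 = True.
  then (~q_2 | q_4 | q_5 | ~q_6) forces q_4 = True.
All clauses satisfied.

q_0: True, q_1: True, q_2: True, q_3: True, q_4: True, q_5: False, q_6: True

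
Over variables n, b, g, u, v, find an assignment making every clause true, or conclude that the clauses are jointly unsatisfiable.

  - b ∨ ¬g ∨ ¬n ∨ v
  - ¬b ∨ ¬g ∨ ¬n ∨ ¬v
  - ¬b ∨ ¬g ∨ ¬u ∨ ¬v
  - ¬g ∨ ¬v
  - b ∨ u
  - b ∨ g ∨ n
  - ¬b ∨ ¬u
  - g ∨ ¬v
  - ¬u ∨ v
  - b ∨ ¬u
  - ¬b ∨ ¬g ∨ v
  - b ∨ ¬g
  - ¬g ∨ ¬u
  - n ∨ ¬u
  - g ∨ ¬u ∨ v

n = False; b = True; g = False; u = False; v = False

Set n = False.
  then (n ∨ ¬u) forces u = False.
  then (b ∨ u) forces b = True.
Set g = False.
  then (g ∨ ¬v) forces v = False.
All clauses satisfied.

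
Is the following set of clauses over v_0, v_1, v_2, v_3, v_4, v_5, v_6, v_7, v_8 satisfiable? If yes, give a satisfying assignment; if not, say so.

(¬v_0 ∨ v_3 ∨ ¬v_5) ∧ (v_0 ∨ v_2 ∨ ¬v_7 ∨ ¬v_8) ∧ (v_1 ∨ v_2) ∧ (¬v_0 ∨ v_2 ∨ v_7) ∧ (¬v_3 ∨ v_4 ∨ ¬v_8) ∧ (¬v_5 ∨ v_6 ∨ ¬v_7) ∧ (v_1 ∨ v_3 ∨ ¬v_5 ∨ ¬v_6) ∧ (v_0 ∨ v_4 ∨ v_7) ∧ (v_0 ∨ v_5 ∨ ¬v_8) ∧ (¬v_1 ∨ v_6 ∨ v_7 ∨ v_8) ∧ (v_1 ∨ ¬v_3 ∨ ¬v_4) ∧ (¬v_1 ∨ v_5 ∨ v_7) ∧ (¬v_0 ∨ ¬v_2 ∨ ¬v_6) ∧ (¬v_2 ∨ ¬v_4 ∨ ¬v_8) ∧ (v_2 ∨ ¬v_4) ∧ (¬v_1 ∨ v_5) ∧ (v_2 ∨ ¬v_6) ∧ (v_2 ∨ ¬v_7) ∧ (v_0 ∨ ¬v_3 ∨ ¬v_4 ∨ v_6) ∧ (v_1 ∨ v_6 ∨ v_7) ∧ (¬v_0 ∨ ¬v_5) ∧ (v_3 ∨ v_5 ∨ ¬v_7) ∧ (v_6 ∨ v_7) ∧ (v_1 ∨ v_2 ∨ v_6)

Set v_0 = False.
Set v_1 = True.
  then (¬v_1 ∨ v_5) forces v_5 = True.
Try v_2 = False:
  (v_2 ∨ ¬v_4) forces v_4 = False.
  (v_0 ∨ v_4 ∨ v_7) forces v_7 = True.
  clause (v_2 ∨ ¬v_7) is falsified — backtrack.
So v_2 = True.
Set v_3 = True.
Set v_4 = False.
  then (¬v_3 ∨ v_4 ∨ ¬v_8) forces v_8 = False.
  then (v_0 ∨ v_4 ∨ v_7) forces v_7 = True.
  then (¬v_5 ∨ v_6 ∨ ¬v_7) forces v_6 = True.
All clauses satisfied.

v_0 = False, v_1 = True, v_2 = True, v_3 = True, v_4 = False, v_5 = True, v_6 = True, v_7 = True, v_8 = False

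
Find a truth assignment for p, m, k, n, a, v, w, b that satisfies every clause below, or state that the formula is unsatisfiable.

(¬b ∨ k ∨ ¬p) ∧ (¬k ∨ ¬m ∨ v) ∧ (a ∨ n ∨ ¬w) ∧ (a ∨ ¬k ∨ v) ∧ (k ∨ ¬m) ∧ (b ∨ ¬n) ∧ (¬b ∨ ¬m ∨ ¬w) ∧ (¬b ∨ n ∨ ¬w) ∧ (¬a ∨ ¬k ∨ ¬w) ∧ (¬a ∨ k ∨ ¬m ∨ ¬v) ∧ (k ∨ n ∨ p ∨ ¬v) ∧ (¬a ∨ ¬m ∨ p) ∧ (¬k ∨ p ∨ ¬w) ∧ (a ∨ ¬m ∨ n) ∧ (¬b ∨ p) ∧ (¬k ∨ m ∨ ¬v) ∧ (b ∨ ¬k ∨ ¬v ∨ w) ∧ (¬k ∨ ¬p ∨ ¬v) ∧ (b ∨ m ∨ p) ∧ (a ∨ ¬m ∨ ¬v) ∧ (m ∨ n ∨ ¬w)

p = True, m = False, k = True, n = True, a = True, v = False, w = False, b = True

Set p = True.
Try m = True:
  (k ∨ ¬m) forces k = True.
  (¬k ∨ ¬m ∨ v) forces v = True.
  clause (¬k ∨ ¬p ∨ ¬v) is falsified — backtrack.
So m = False.
Set k = True.
  then (¬k ∨ m ∨ ¬v) forces v = False.
  then (a ∨ ¬k ∨ v) forces a = True.
  then (¬a ∨ ¬k ∨ ¬w) forces w = False.
Set n = True.
  then (b ∨ ¬n) forces b = True.
All clauses satisfied.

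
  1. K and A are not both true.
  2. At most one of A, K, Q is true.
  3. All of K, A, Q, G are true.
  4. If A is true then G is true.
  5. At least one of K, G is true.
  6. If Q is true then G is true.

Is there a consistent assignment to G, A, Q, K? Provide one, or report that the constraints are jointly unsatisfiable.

Unsatisfiable — no assignment works.

Case A = True:
  (1) with A=T forces K = False.
  Constraint (3) is violated (K=F) — contradiction.
Case A = False:
  Constraint (3) is violated (A=F) — contradiction.
Both cases fail — unsatisfiable.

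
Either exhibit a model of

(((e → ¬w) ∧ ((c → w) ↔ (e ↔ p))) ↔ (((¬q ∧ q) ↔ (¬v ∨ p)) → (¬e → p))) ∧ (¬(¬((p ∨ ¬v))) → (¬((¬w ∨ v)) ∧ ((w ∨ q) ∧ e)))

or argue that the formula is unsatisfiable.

p = False; e = False; c = True; v = True; q = False; w = False

  ((e → ¬w) ∧ ((c → w) ↔ (e ↔ p))) ↔ (((¬q ∧ q) ↔ (¬v ∨ p)) → (¬e → p)) = True
    (e → ¬w) ∧ ((c → w) ↔ (e ↔ p)) = False
      e → ¬w = True
        ¬w = True
      (c → w) ↔ (e ↔ p) = False
        c → w = False
        e ↔ p = True
    ((¬q ∧ q) ↔ (¬v ∨ p)) → (¬e → p) = False
      (¬q ∧ q) ↔ (¬v ∨ p) = True
        ¬q ∧ q = False
          ¬q = True
        ¬v ∨ p = False
          ¬v = False
      ¬e → p = False
        ¬e = True
  ¬(¬((p ∨ ¬v))) → (¬((¬w ∨ v)) ∧ ((w ∨ q) ∧ e)) = True
    ¬(¬((p ∨ ¬v))) = False
      ¬((p ∨ ¬v)) = True
        p ∨ ¬v = False
          ¬v = False
    ¬((¬w ∨ v)) ∧ ((w ∨ q) ∧ e) = False
      ¬((¬w ∨ v)) = False
        ¬w ∨ v = True
          ¬w = True
      (w ∨ q) ∧ e = False
        w ∨ q = False
Both conjuncts True, so the formula holds.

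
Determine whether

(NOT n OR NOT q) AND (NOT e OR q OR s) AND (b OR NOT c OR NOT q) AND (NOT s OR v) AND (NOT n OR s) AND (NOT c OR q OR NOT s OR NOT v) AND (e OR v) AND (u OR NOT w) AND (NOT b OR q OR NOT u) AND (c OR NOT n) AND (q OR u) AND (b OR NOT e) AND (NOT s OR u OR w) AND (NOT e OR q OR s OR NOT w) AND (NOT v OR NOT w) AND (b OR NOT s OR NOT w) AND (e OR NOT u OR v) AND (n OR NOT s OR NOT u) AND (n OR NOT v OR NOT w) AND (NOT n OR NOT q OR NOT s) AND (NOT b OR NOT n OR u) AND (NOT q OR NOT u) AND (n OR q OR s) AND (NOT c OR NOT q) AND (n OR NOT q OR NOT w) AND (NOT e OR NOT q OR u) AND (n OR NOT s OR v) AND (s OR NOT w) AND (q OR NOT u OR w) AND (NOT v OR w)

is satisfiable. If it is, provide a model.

UNSATISFIABLE

Case v = True:
  (NOT v OR NOT w) forces w = False.
  Clause (NOT v OR w) is falsified — contradiction.
Case v = False:
  (NOT s OR v) forces s = False.
  (NOT n OR s) forces n = False.
  (e OR v) forces e = True.
  (NOT e OR q OR s) forces q = True.
  (b OR NOT e) forces b = True.
  (NOT q OR NOT u) forces u = False.
  Clause (NOT e OR NOT q OR u) is falsified — contradiction.
Both cases fail, so the formula is unsatisfiable.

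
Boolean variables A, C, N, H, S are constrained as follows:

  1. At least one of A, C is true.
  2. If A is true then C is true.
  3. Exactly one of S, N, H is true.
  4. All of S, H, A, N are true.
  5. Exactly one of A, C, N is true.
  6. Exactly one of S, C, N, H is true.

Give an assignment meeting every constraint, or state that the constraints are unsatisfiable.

Case A = True:
  (2) with A=T forces C = True.
  Constraint (5) is violated (A=T, C=T) — contradiction.
Case A = False:
  Constraint (4) is violated (A=F) — contradiction.
Both cases fail — unsatisfiable.

Unsatisfiable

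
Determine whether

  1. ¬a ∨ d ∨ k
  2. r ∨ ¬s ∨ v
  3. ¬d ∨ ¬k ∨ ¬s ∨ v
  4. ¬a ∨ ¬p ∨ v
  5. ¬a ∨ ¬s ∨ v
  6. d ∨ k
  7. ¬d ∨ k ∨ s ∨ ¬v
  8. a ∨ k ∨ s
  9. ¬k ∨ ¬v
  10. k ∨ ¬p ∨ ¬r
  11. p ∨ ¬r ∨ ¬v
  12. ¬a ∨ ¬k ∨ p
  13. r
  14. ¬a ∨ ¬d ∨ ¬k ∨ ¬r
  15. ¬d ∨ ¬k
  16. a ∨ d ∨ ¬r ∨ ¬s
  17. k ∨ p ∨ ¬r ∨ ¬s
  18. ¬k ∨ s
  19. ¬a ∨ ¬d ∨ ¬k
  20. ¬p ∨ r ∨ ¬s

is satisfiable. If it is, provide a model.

d=T; s=F; k=F; a=T; v=F; r=T; p=F

Unit clause (r) forces r = True.
Try d = False:
  (d ∨ k) forces k = True.
  (¬k ∨ ¬v) forces v = False.
  (¬k ∨ s) forces s = True.
  (¬a ∨ ¬s ∨ v) forces a = False.
  clause (a ∨ d ∨ ¬r ∨ ¬s) is falsified — backtrack.
So d = True.
  then (¬d ∨ ¬k) forces k = False.
  then (k ∨ ¬p ∨ ¬r) forces p = False.
  then (p ∨ ¬r ∨ ¬v) forces v = False.
  then (k ∨ p ∨ ¬r ∨ ¬s) forces s = False.
  then (a ∨ k ∨ s) forces a = True.
All clauses satisfied.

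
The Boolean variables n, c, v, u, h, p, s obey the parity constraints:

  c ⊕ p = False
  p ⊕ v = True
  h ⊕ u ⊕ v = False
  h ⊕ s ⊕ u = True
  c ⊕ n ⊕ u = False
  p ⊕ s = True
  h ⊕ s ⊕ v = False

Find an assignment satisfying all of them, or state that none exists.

The formula is unsatisfiable.

Adding constraints 2, 3, 4, 6 mod 2: every variable appears an even number of times on the left, so the left side is 0.
But the right sides sum to 1 (mod 2). 0 ≠ 1 — the system is inconsistent.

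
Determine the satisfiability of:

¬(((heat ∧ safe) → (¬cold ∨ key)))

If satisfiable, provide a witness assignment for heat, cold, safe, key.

heat=T, cold=T, safe=T, key=F

  ¬(((heat ∧ safe) → (¬cold ∨ key))) = True
    (heat ∧ safe) → (¬cold ∨ key) = False
      heat ∧ safe = True
      ¬cold ∨ key = False
        ¬cold = False
The formula evaluates to True.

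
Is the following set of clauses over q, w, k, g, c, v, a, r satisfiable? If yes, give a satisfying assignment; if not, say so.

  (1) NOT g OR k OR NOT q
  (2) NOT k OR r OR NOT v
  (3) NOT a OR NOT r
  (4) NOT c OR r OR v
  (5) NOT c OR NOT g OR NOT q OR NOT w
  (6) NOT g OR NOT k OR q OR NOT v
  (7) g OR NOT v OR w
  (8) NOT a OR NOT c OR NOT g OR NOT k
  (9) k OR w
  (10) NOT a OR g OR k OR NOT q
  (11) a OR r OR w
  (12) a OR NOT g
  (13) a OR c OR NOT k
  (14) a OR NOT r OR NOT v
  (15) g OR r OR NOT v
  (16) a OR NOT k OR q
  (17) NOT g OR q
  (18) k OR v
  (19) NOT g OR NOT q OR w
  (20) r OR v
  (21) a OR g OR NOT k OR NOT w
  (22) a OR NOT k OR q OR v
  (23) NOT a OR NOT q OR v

q: True, w: False, k: True, g: False, c: True, v: False, a: False, r: True

Set q = True.
Set w = False.
  then (k OR w) forces k = True.
  then (NOT g OR NOT q OR w) forces g = False.
  then (g OR NOT v OR w) forces v = False.
  then (r OR v) forces r = True.
  then (NOT a OR NOT q OR v) forces a = False.
  then (a OR c OR NOT k) forces c = True.
All clauses satisfied.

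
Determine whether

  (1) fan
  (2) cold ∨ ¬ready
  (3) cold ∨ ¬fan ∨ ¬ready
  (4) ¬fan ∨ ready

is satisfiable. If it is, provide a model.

ready: True, fan: True, cold: True

Unit clause (fan) forces fan = True.
In (¬fan ∨ ready) only ready is left, so ready = True.
In (cold ∨ ¬ready) only cold is left, so cold = True.
All clauses satisfied.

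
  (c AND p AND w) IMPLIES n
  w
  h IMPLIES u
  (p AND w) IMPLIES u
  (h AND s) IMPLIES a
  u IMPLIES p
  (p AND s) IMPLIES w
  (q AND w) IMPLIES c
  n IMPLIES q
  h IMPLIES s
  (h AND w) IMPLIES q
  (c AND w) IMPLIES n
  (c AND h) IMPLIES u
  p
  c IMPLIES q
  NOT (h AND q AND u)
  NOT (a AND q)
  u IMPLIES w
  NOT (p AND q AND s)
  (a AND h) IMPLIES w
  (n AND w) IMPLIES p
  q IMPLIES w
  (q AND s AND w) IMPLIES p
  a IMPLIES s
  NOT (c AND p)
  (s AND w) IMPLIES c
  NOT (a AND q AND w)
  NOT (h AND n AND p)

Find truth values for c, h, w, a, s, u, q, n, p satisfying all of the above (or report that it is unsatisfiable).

c=F; h=F; w=T; a=F; s=F; u=T; q=F; n=F; p=T

Unit clause (w) forces w = True.
Unit clause (p) forces p = True.
In (NOT p OR u OR NOT w) only u is left, so u = True.
In (NOT c OR NOT p) only NOT c is left, so c = False.
In (c OR NOT s OR NOT w) only NOT s is left, so s = False.
In (NOT a OR s) only NOT a is left, so a = False.
In (NOT h OR s) only NOT h is left, so h = False.
In (c OR NOT q OR NOT w) only NOT q is left, so q = False.
In (NOT n OR q) only NOT n is left, so n = False.
All clauses satisfied.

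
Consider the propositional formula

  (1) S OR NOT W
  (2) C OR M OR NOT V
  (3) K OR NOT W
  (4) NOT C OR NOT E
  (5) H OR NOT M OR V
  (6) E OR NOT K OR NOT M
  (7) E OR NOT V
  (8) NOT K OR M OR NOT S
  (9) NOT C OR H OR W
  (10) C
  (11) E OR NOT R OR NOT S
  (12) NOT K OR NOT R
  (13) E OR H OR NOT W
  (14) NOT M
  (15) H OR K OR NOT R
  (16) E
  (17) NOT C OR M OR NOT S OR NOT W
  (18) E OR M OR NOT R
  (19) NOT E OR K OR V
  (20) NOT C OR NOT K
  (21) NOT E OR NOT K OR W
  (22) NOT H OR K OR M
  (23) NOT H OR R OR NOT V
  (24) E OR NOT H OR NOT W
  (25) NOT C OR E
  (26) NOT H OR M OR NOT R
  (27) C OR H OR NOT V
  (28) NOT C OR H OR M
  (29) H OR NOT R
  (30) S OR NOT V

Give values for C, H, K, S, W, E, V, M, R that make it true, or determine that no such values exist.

Unsatisfiable

Case C = True:
  (NOT C OR NOT E) forces E = False.
  Clause (E) is falsified — contradiction.
Case C = False:
  Clause (C) is falsified — contradiction.
Both cases fail, so the formula is unsatisfiable.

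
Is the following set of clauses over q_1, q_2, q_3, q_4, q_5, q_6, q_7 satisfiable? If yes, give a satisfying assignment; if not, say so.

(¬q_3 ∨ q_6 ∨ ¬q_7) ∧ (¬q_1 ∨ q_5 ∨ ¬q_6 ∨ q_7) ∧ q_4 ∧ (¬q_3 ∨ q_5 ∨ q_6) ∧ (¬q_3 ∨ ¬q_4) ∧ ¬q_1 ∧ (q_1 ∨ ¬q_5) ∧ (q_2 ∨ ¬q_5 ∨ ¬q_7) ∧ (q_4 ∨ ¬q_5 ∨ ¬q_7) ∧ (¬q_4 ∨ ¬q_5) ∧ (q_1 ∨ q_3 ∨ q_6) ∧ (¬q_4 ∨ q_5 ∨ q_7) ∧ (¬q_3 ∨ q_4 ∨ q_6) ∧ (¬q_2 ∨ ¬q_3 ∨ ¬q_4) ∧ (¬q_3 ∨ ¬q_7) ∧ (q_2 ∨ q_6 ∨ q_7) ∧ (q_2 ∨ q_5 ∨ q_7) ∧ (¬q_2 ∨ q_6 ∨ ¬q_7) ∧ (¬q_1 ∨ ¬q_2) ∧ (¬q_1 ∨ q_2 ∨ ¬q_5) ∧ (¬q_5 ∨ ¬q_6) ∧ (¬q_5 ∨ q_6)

Unit clause (q_4) forces q_4 = True.
In (¬q_3 ∨ ¬q_4) only ¬q_3 is left, so q_3 = False.
Unit clause (¬q_1) forces q_1 = False.
In (q_1 ∨ ¬q_5) only ¬q_5 is left, so q_5 = False.
In (q_1 ∨ q_3 ∨ q_6) only q_6 is left, so q_6 = True.
In (¬q_4 ∨ q_5 ∨ q_7) only q_7 is left, so q_7 = True.
Set q_2 = False.
All clauses satisfied.

q_1 = False, q_2 = False, q_3 = False, q_4 = True, q_5 = False, q_6 = True, q_7 = True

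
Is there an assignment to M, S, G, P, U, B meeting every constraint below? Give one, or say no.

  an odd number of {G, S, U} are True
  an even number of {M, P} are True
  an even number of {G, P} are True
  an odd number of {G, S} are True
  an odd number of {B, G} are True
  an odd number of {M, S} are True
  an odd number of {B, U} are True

M: False; S: True; G: False; P: False; U: False; B: True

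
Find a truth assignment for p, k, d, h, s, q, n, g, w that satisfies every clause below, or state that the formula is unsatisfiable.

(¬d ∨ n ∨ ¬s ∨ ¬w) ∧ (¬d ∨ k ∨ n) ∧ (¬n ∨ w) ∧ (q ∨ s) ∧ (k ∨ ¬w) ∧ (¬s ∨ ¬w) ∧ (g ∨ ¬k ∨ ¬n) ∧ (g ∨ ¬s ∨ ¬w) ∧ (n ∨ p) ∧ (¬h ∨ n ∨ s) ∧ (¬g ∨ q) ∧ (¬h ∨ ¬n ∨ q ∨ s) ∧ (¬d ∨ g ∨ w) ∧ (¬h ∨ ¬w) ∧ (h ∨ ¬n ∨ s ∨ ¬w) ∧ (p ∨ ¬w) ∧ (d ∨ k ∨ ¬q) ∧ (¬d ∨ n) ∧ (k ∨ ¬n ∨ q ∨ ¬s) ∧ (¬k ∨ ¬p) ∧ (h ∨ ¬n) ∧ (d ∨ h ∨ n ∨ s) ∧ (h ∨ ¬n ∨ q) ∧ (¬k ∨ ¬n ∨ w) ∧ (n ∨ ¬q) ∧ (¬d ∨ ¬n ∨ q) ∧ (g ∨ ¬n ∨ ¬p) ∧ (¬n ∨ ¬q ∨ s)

Set p = True.
  then (¬k ∨ ¬p) forces k = False.
  then (k ∨ ¬w) forces w = False.
  then (¬n ∨ w) forces n = False.
  then (¬d ∨ n) forces d = False.
  then (n ∨ ¬q) forces q = False.
  then (q ∨ s) forces s = True.
  then (¬g ∨ q) forces g = False.
Set h = True.
All clauses satisfied.

p = True, k = False, d = False, h = True, s = True, q = False, n = False, g = False, w = False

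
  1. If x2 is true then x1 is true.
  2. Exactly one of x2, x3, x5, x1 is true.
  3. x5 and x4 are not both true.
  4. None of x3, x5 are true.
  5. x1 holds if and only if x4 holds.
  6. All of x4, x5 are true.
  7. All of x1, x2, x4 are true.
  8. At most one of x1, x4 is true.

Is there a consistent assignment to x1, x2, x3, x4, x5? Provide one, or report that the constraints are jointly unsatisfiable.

The formula is unsatisfiable.

Case x5 = True:
  Constraint (4) is violated (x5=T) — contradiction.
Case x5 = False:
  Constraint (6) is violated (x5=F) — contradiction.
Both cases fail — unsatisfiable.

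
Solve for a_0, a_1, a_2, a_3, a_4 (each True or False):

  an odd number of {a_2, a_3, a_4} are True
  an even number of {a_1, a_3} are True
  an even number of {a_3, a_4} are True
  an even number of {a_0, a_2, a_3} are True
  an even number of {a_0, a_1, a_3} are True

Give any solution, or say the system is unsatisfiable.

a_0 = False, a_1 = True, a_2 = True, a_3 = True, a_4 = True

{a_2, a_3, a_4}: 3 true → odd ✓
{a_1, a_3}: 2 true → even ✓
{a_3, a_4}: 2 true → even ✓
{a_0, a_2, a_3}: 2 true → even ✓
{a_0, a_1, a_3}: 2 true → even ✓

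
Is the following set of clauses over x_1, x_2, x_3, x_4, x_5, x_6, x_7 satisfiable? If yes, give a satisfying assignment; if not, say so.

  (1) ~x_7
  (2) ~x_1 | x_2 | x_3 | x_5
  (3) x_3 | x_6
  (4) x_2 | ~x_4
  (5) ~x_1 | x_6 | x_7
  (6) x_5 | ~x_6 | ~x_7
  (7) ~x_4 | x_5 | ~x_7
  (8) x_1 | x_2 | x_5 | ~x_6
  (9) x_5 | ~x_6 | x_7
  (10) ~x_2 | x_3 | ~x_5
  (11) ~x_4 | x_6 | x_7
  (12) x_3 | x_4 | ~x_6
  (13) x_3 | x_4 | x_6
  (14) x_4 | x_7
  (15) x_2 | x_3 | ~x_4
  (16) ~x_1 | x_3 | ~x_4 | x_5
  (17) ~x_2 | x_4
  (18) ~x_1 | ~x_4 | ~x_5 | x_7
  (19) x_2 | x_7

Unit clause (~x_7) forces x_7 = False.
In (x_4 | x_7) only x_4 is left, so x_4 = True.
In (x_2 | x_7) only x_2 is left, so x_2 = True.
In (~x_4 | x_6 | x_7) only x_6 is left, so x_6 = True.
In (x_5 | ~x_6 | x_7) only x_5 is left, so x_5 = True.
In (~x_2 | x_3 | ~x_5) only x_3 is left, so x_3 = True.
In (~x_1 | ~x_4 | ~x_5 | x_7) only ~x_1 is left, so x_1 = False.
All clauses satisfied.

x_1: False, x_2: True, x_3: True, x_4: True, x_5: True, x_6: True, x_7: False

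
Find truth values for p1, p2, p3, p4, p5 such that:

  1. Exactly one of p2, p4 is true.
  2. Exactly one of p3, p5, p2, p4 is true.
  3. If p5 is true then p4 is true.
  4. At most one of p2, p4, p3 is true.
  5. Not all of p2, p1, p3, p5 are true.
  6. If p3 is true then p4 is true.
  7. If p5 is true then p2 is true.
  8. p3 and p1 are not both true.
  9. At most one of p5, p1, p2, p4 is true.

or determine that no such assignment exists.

p1: False; p2: False; p3: False; p4: True; p5: False

  (1) {p2, p4}: 1 true — exactly one ✓
  (2) {p3, p5, p2, p4}: 1 true — exactly one ✓
  (3) p5=F ⇒ p4: vacuous ✓
  (4) {p2, p4, p3}: 1 true — at most one ✓
  (5) {p2, p1, p3, p5}: 0/4 true — not all ✓
  (6) p3=F ⇒ p4: vacuous ✓
  (7) p5=F ⇒ p2: vacuous ✓
  (8) p3=F, p1=F — not both ✓
  (9) {p5, p1, p2, p4}: 1 true — at most one ✓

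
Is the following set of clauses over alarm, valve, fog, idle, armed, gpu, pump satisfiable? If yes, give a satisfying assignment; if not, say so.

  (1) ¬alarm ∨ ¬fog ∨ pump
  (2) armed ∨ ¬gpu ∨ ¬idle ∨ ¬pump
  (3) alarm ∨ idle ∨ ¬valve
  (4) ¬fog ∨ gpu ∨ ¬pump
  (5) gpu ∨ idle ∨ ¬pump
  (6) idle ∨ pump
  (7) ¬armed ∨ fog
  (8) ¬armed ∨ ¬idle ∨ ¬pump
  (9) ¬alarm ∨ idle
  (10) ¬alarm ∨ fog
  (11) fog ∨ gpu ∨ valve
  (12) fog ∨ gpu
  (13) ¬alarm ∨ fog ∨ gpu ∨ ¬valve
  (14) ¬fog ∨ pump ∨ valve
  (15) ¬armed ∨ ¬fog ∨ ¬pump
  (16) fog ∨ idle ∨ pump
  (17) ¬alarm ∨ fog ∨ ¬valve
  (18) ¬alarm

alarm: False, valve: False, fog: False, idle: False, armed: False, gpu: True, pump: True

Unit clause (¬alarm) forces alarm = False.
Set valve = False.
Set fog = False.
  then (¬armed ∨ fog) forces armed = False.
  then (fog ∨ gpu ∨ valve) forces gpu = True.
Set idle = False.
  then (idle ∨ pump) forces pump = True.
All clauses satisfied.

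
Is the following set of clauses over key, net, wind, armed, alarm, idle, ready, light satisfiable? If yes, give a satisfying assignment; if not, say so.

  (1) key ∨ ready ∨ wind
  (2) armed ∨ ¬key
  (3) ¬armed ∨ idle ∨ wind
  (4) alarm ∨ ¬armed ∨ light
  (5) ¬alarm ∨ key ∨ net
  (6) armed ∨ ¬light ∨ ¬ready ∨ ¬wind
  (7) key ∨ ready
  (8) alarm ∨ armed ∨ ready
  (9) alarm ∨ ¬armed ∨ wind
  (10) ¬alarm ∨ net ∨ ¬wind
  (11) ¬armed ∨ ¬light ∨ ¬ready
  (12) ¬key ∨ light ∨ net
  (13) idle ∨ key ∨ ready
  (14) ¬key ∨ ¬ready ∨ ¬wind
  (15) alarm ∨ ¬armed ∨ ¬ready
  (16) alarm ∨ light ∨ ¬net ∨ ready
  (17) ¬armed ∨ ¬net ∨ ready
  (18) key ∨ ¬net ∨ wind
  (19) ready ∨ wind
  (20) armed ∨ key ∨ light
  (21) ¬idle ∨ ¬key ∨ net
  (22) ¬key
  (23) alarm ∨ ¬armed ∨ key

key: False, net: False, wind: False, armed: False, alarm: False, idle: True, ready: True, light: True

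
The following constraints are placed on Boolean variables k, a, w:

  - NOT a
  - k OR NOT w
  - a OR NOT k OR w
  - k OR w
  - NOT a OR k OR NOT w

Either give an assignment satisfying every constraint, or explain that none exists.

Unit clause (NOT a) forces a = False.
Try k = False:
  (k OR NOT w) forces w = False.
  clause (k OR w) is falsified — backtrack.
So k = True.
  then (a OR NOT k OR w) forces w = True.
Check each clause:
  (NOT a): NOT a holds.
  (k OR NOT w): k holds.
  (a OR NOT k OR w): w holds.
  (k OR w): k holds.
  (NOT a OR k OR NOT w): NOT a holds.
All clauses satisfied.

k = True, a = False, w = True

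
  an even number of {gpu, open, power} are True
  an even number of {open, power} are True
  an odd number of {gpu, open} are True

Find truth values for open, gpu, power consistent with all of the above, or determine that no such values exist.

open = True; gpu = False; power = True

{gpu, open, power}: 2 true → even ✓
{open, power}: 2 true → even ✓
{gpu, open}: 1 true → odd ✓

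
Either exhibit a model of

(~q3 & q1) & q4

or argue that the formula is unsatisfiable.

q1 = True; q3 = False; q4 = True

  ~q3 & q1 = True
    ~q3 = True
Both conjuncts True, so the formula holds.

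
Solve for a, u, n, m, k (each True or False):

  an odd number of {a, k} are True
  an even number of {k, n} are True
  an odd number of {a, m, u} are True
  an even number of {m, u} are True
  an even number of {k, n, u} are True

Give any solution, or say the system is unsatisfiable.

a = True; u = False; n = False; m = False; k = False

{a, k}: 1 true → odd ✓
{k, n}: 0 true → even ✓
{a, m, u}: 1 true → odd ✓
{m, u}: 0 true → even ✓
{k, n, u}: 0 true → even ✓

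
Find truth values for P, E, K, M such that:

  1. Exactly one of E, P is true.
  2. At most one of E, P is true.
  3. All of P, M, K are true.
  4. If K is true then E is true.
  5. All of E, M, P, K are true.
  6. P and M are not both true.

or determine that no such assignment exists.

UNSATISFIABLE

Case M = True:
  (3) forces P = True.
  Constraint (6) is violated (P=T, M=T) — contradiction.
Case M = False:
  Constraint (3) is violated (M=F) — contradiction.
Both cases fail — unsatisfiable.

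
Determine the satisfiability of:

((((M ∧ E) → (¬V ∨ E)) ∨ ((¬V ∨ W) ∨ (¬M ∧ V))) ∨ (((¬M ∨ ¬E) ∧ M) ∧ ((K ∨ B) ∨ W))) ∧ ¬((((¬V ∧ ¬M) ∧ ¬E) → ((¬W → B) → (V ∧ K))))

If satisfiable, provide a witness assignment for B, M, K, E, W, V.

B=T, M=F, K=T, E=F, W=F, V=F

  (((M ∧ E) → (¬V ∨ E)) ∨ ((¬V ∨ W) ∨ (¬M ∧ V))) ∨ (((¬M ∨ ¬E) ∧ M) ∧ ((K ∨ B) ∨ W)) = True
    ((M ∧ E) → (¬V ∨ E)) ∨ ((¬V ∨ W) ∨ (¬M ∧ V)) = True
      (M ∧ E) → (¬V ∨ E) = True
        M ∧ E = False
        ¬V ∨ E = True
          ¬V = True
      (¬V ∨ W) ∨ (¬M ∧ V) = True
        ¬V ∨ W = True
          ¬V = True
        ¬M ∧ V = False
          ¬M = True
    ((¬M ∨ ¬E) ∧ M) ∧ ((K ∨ B) ∨ W) = False
      (¬M ∨ ¬E) ∧ M = False
        ¬M ∨ ¬E = True
          ¬M = True
          ¬E = True
      (K ∨ B) ∨ W = True
        K ∨ B = True
  ¬((((¬V ∧ ¬M) ∧ ¬E) → ((¬W → B) → (V ∧ K)))) = True
    ((¬V ∧ ¬M) ∧ ¬E) → ((¬W → B) → (V ∧ K)) = False
      (¬V ∧ ¬M) ∧ ¬E = True
        ¬V ∧ ¬M = True
          ¬V = True
          ¬M = True
        ¬E = True
      (¬W → B) → (V ∧ K) = False
        ¬W → B = True
          ¬W = True
        V ∧ K = False
Both conjuncts True, so the formula holds.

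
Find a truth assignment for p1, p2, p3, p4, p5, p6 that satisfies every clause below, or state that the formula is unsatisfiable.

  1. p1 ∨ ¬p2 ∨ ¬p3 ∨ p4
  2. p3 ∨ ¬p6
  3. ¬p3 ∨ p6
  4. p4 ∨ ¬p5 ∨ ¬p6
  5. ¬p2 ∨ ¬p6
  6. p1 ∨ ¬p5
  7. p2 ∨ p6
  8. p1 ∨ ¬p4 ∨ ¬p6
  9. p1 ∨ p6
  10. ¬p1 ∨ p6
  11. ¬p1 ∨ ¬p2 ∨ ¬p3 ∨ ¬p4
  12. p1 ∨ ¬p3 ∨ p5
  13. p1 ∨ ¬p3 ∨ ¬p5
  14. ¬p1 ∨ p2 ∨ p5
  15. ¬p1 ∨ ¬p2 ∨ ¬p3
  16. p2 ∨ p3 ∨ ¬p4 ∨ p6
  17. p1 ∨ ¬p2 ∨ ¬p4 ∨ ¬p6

p1: True; p2: False; p3: True; p4: True; p5: True; p6: True

Try p1 = False:
  (p1 ∨ ¬p5) forces p5 = False.
  (p1 ∨ p6) forces p6 = True.
  (p3 ∨ ¬p6) forces p3 = True.
  clause (p1 ∨ ¬p3 ∨ p5) is falsified — backtrack.
So p1 = True.
  then (¬p1 ∨ p6) forces p6 = True.
  then (p3 ∨ ¬p6) forces p3 = True.
  then (¬p2 ∨ ¬p6) forces p2 = False.
  then (¬p1 ∨ p2 ∨ p5) forces p5 = True.
  then (p4 ∨ ¬p5 ∨ ¬p6) forces p4 = True.
All clauses satisfied.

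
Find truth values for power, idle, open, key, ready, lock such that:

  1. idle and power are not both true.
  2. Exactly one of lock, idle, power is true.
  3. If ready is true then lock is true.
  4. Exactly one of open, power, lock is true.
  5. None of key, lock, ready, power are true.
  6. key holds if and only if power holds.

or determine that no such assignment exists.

power=F, idle=T, open=T, key=F, ready=F, lock=F

  (1) idle=T, power=F — not both ✓
  (2) {lock, idle, power}: 1 true — exactly one ✓
  (3) ready=F ⇒ lock: vacuous ✓
  (4) {open, power, lock}: 1 true — exactly one ✓
  (5) {key, lock, ready, power}: 0 true — none ✓
  (6) key=F, power=F — same ✓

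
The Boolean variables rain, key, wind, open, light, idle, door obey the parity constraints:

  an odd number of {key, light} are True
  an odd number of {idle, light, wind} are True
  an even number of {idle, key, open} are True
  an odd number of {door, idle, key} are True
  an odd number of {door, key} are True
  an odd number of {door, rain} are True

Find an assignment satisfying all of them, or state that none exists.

rain=F, key=F, wind=F, open=F, light=T, idle=F, door=T

{key, light}: 1 true → odd ✓
{idle, light, wind}: 1 true → odd ✓
{idle, key, open}: 0 true → even ✓
{door, idle, key}: 1 true → odd ✓
{door, key}: 1 true → odd ✓
{door, rain}: 1 true → odd ✓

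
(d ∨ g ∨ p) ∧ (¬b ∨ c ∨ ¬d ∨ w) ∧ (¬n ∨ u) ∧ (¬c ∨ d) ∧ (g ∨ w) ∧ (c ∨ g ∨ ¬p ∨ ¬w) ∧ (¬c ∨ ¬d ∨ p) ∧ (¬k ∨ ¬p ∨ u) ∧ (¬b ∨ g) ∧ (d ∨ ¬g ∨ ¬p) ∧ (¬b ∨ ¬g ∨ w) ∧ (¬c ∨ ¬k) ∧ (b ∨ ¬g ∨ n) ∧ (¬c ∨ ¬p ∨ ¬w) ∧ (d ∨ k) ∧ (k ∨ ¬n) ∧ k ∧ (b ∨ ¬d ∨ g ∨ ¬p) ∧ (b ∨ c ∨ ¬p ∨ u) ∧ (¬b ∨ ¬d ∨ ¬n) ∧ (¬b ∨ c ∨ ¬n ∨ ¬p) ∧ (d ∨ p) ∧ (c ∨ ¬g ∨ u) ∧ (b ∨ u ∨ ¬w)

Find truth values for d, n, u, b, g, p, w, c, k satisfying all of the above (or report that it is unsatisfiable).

d = True, n = False, u = True, b = True, g = True, p = False, w = True, c = False, k = True

Unit clause (k) forces k = True.
In (¬c ∨ ¬k) only ¬c is left, so c = False.
Set d = True.
Set n = False.
Try u = False:
  (¬k ∨ ¬p ∨ u) forces p = False.
  (c ∨ ¬g ∨ u) forces g = False.
  (g ∨ w) forces w = True.
  (¬b ∨ g) forces b = False.
  clause (b ∨ u ∨ ¬w) is falsified — backtrack.
So u = True.
Set b = True.
  then (¬b ∨ c ∨ ¬d ∨ w) forces w = True.
  then (¬b ∨ g) forces g = True.
Set p = False.
All clauses satisfied.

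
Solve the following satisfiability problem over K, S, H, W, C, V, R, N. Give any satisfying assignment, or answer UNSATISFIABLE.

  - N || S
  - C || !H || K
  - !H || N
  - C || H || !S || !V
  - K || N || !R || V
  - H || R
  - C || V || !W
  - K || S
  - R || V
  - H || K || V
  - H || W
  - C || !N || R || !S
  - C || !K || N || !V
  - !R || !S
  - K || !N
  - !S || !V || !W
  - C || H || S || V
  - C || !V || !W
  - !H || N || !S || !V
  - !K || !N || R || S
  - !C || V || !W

Set K = True.
Set S = False.
  then (N || S) forces N = True.
  then (!K || !N || R || S) forces R = True.
Set H = False.
  then (H || W) forces W = True.
Set C = True.
  then (!C || V || !W) forces V = True.
All clauses satisfied.

K = True, S = False, H = False, W = True, C = True, V = True, R = True, N = True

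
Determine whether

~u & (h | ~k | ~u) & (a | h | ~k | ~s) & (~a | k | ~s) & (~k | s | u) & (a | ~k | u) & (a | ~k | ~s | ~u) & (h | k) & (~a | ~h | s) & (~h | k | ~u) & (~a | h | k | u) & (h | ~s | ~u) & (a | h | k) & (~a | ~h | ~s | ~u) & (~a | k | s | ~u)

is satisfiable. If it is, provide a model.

k: False; u: False; h: True; s: True; a: False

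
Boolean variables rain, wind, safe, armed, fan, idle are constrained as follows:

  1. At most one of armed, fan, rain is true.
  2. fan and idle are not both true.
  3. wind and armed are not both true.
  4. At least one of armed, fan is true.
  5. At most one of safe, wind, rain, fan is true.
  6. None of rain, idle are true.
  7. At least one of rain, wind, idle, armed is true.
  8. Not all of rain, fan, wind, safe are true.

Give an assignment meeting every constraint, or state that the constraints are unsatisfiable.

rain = False, wind = False, safe = False, armed = True, fan = False, idle = False

  (1) {armed, fan, rain}: 1 true — at most one ✓
  (2) fan=F, idle=F — not both ✓
  (3) wind=F, armed=T — not both ✓
  (4) {armed, fan}: 1 true — at least one ✓
  (5) {safe, wind, rain, fan}: 0 true — at most one ✓
  (6) {rain, idle}: 0 true — none ✓
  (7) {rain, wind, idle, armed}: 1 true — at least one ✓
  (8) {rain, fan, wind, safe}: 0/4 true — not all ✓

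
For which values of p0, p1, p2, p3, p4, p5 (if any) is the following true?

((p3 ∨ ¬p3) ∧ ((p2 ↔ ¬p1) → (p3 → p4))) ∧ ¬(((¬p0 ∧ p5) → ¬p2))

p0=F; p1=F; p2=T; p3=F; p4=F; p5=T

  (p3 ∨ ¬p3) ∧ ((p2 ↔ ¬p1) → (p3 → p4)) = True
    p3 ∨ ¬p3 = True
      ¬p3 = True
    (p2 ↔ ¬p1) → (p3 → p4) = True
      p2 ↔ ¬p1 = True
        ¬p1 = True
      p3 → p4 = True
  ¬(((¬p0 ∧ p5) → ¬p2)) = True
    (¬p0 ∧ p5) → ¬p2 = False
      ¬p0 ∧ p5 = True
        ¬p0 = True
      ¬p2 = False
Both conjuncts True, so the formula holds.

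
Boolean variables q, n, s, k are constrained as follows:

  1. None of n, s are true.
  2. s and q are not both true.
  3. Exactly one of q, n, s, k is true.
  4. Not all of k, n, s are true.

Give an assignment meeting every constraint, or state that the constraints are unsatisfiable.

q=F, n=F, s=F, k=T

  (1) {n, s}: 0 true — none ✓
  (2) s=F, q=F — not both ✓
  (3) {q, n, s, k}: 1 true — exactly one ✓
  (4) {k, n, s}: 1/3 true — not all ✓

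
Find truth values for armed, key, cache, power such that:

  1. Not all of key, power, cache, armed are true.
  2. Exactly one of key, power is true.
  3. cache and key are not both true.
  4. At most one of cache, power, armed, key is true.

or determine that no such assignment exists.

armed = False, key = True, cache = False, power = False

  (1) {key, power, cache, armed}: 1/4 true — not all ✓
  (2) {key, power}: 1 true — exactly one ✓
  (3) cache=F, key=T — not both ✓
  (4) {cache, power, armed, key}: 1 true — at most one ✓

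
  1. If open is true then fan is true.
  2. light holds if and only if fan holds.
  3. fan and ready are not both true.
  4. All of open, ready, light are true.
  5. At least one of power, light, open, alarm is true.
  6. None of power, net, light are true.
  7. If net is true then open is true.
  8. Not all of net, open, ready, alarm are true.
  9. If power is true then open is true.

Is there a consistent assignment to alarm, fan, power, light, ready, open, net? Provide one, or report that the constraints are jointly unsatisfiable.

UNSATISFIABLE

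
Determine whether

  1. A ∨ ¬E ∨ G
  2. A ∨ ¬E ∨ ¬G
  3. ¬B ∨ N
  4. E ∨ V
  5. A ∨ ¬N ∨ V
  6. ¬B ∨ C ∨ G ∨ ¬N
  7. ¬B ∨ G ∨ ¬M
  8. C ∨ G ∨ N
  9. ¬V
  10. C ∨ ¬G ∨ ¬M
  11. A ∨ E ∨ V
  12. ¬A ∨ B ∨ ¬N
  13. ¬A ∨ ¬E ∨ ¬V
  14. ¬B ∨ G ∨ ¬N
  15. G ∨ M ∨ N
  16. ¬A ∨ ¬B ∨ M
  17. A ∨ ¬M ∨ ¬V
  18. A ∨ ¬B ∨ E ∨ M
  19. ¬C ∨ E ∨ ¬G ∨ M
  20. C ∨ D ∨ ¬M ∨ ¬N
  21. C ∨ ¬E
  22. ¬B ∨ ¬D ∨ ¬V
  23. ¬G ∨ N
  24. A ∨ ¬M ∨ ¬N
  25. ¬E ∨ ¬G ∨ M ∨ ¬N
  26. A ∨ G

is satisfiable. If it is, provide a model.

Unit clause (¬V) forces V = False.
In (E ∨ V) only E is left, so E = True.
In (C ∨ ¬E) only C is left, so C = True.
Set M = True.
Try A = False:
  (A ∨ ¬E ∨ G) forces G = True.
  clause (A ∨ ¬E ∨ ¬G) is falsified — backtrack.
So A = True.
Set G = False.
  then (¬B ∨ G ∨ ¬M) forces B = False.
  then (¬A ∨ B ∨ ¬N) forces N = False.
Set D = False.
All clauses satisfied.

M: True, C: True, E: True, A: True, G: False, N: False, V: False, B: False, D: False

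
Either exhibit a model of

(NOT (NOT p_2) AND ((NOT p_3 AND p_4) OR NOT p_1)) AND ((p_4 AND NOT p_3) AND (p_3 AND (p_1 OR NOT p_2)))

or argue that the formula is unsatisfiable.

UNSATISFIABLE

Case p_3 = True: the conjunct NOT p_3 is False.
Case p_3 = False: the conjunct p_3 is False.
Both cases fail — unsatisfiable.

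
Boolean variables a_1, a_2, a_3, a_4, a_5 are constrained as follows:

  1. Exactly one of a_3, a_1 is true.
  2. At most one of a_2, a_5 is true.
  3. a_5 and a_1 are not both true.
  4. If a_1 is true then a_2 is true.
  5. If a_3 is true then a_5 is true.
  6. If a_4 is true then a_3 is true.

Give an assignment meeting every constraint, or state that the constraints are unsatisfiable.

a_1 = False; a_2 = False; a_3 = True; a_4 = False; a_5 = True

  (1) {a_3, a_1}: 1 true — exactly one ✓
  (2) {a_2, a_5}: 1 true — at most one ✓
  (3) a_5=T, a_1=F — not both ✓
  (4) a_1=F ⇒ a_2: vacuous ✓
  (5) a_3=T ⇒ a_5: T ✓
  (6) a_4=F ⇒ a_3: vacuous ✓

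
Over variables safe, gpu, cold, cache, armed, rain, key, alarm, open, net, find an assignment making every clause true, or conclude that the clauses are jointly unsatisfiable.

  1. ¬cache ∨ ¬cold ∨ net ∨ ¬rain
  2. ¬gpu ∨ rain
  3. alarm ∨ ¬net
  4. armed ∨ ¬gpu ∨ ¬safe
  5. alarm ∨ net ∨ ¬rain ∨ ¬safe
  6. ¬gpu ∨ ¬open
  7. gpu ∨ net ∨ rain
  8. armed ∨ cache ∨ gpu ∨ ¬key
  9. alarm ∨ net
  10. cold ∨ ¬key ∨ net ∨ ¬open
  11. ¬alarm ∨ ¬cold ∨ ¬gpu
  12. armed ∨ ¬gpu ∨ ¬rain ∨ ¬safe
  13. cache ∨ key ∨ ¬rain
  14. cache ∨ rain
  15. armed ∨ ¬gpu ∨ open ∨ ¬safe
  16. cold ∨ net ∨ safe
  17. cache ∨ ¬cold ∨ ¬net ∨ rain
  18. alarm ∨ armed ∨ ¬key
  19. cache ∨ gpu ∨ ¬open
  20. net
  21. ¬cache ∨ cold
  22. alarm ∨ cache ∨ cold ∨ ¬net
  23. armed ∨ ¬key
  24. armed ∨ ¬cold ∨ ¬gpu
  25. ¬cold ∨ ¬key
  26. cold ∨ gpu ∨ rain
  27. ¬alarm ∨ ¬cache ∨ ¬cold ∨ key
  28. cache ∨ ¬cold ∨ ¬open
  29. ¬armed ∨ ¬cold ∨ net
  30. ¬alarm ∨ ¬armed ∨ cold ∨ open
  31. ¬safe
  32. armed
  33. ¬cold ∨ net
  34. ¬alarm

Unsatisfiable

Case alarm = True:
  Clause (¬alarm) is falsified — contradiction.
Case alarm = False:
  (alarm ∨ ¬net) forces net = False.
  Clause (alarm ∨ net) is falsified — contradiction.
Both cases fail, so the formula is unsatisfiable.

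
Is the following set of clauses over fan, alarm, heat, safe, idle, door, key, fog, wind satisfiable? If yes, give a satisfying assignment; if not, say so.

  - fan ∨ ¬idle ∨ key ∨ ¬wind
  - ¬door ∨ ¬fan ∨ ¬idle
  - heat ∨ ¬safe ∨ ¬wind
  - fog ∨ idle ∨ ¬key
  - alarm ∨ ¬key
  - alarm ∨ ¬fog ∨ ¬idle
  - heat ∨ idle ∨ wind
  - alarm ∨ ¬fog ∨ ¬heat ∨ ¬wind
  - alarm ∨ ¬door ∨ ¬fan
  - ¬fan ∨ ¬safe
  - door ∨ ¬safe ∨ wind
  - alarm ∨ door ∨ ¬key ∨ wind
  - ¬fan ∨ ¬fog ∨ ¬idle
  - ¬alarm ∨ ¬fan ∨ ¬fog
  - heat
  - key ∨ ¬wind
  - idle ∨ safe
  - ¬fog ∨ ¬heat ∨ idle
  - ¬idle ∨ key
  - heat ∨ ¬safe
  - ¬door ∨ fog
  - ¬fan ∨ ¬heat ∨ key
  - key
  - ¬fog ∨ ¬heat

fan: False; alarm: True; heat: True; safe: False; idle: True; door: False; key: True; fog: False; wind: True

Unit clause (heat) forces heat = True.
Unit clause (key) forces key = True.
In (¬fog ∨ ¬heat) only ¬fog is left, so fog = False.
In (fog ∨ idle ∨ ¬key) only idle is left, so idle = True.
In (alarm ∨ ¬key) only alarm is left, so alarm = True.
In (¬door ∨ fog) only ¬door is left, so door = False.
Set fan = False.
Set safe = False.
Set wind = True.
All clauses satisfied.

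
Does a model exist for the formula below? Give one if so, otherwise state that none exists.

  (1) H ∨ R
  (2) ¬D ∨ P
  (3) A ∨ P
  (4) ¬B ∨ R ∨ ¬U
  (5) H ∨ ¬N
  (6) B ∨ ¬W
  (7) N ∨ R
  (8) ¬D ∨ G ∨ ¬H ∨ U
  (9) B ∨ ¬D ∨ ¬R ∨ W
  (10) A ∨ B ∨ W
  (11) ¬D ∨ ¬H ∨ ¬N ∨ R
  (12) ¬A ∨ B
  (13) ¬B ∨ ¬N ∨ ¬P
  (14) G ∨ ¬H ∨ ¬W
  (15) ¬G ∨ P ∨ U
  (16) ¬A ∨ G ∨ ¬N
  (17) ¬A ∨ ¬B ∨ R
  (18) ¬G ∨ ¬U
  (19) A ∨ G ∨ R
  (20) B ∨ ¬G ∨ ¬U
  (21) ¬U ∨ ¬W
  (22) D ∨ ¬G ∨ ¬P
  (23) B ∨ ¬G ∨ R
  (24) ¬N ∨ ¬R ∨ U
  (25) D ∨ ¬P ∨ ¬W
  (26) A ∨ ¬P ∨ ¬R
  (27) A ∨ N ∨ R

G = False, W = False, R = True, D = False, B = True, P = True, N = False, U = True, H = True, A = True

Set G = False.
Set W = False.
Try R = False:
  (H ∨ R) forces H = True.
  (N ∨ R) forces N = True.
  (¬D ∨ ¬H ∨ ¬N ∨ R) forces D = False.
  (¬A ∨ G ∨ ¬N) forces A = False.
  clause (A ∨ G ∨ R) is falsified — backtrack.
So R = True.
Set D = False.
Try B = False:
  (A ∨ B ∨ W) forces A = True.
  clause (¬A ∨ B) is falsified — backtrack.
So B = True.
Set P = True.
  then (¬B ∨ ¬N ∨ ¬P) forces N = False.
  then (A ∨ ¬P ∨ ¬R) forces A = True.
Set U = True.
Set H = True.
All clauses satisfied.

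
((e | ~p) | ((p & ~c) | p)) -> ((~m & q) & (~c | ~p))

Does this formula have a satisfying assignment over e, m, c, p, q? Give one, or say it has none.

e=T, m=F, c=F, p=T, q=T

  ((e | ~p) | ((p & ~c) | p)) -> ((~m & q) & (~c | ~p)) = True
    (e | ~p) | ((p & ~c) | p) = True
      e | ~p = True
        ~p = False
      (p & ~c) | p = True
        p & ~c = True
          ~c = True
    (~m & q) & (~c | ~p) = True
      ~m & q = True
        ~m = True
      ~c | ~p = True
        ~c = True
        ~p = False
The formula evaluates to True.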